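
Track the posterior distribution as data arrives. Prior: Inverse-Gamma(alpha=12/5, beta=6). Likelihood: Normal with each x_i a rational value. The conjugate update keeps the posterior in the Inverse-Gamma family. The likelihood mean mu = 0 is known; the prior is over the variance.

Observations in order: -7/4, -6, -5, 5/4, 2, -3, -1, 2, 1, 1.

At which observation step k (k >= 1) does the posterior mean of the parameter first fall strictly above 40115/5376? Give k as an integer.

obs 1: x=-7/4 → posterior Inverse-Gamma(29/10, 241/32)
obs 2: x=-6 → posterior Inverse-Gamma(17/5, 817/32)
obs 3: x=-5 → posterior Inverse-Gamma(39/10, 1217/32)
obs 4: x=5/4 → posterior Inverse-Gamma(22/5, 621/16)
obs 5: x=2 → posterior Inverse-Gamma(49/10, 653/16)
obs 6: x=-3 → posterior Inverse-Gamma(27/5, 725/16)
obs 7: x=-1 → posterior Inverse-Gamma(59/10, 733/16)
obs 8: x=2 → posterior Inverse-Gamma(32/5, 765/16)
obs 9: x=1 → posterior Inverse-Gamma(69/10, 773/16)
obs 10: x=1 → posterior Inverse-Gamma(37/5, 781/16)

k = 2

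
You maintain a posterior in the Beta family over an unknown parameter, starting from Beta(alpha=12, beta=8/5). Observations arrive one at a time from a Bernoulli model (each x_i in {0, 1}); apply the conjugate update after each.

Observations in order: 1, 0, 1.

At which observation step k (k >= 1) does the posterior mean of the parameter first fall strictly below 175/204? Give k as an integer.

obs 1: x=1 → posterior Beta(13, 8/5)
obs 2: x=0 → posterior Beta(13, 13/5)
obs 3: x=1 → posterior Beta(14, 13/5)

k = 2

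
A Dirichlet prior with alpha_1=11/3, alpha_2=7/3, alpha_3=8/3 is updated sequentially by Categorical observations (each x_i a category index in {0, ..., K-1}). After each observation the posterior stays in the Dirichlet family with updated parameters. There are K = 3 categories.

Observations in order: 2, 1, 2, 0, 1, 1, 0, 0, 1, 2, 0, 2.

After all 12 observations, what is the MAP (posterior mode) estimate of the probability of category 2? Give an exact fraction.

17/53

obs 1: x=2 → posterior Dirichlet(11/3, 7/3, 11/3)
obs 2: x=1 → posterior Dirichlet(11/3, 10/3, 11/3)
obs 3: x=2 → posterior Dirichlet(11/3, 10/3, 14/3)
obs 4: x=0 → posterior Dirichlet(14/3, 10/3, 14/3)
obs 5: x=1 → posterior Dirichlet(14/3, 13/3, 14/3)
obs 6: x=1 → posterior Dirichlet(14/3, 16/3, 14/3)
obs 7: x=0 → posterior Dirichlet(17/3, 16/3, 14/3)
obs 8: x=0 → posterior Dirichlet(20/3, 16/3, 14/3)
obs 9: x=1 → posterior Dirichlet(20/3, 19/3, 14/3)
obs 10: x=2 → posterior Dirichlet(20/3, 19/3, 17/3)
obs 11: x=0 → posterior Dirichlet(23/3, 19/3, 17/3)
obs 12: x=2 → posterior Dirichlet(23/3, 19/3, 20/3)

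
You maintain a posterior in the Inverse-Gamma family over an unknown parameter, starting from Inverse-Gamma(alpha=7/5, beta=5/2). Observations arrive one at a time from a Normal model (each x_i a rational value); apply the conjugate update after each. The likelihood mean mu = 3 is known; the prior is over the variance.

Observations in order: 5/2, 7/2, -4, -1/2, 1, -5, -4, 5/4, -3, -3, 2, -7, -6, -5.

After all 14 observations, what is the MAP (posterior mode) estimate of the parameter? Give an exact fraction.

obs 1: x=5/2 → posterior Inverse-Gamma(19/10, 21/8)
obs 2: x=7/2 → posterior Inverse-Gamma(12/5, 11/4)
obs 3: x=-4 → posterior Inverse-Gamma(29/10, 109/4)
obs 4: x=-1/2 → posterior Inverse-Gamma(17/5, 267/8)
obs 5: x=1 → posterior Inverse-Gamma(39/10, 283/8)
obs 6: x=-5 → posterior Inverse-Gamma(22/5, 539/8)
obs 7: x=-4 → posterior Inverse-Gamma(49/10, 735/8)
obs 8: x=5/4 → posterior Inverse-Gamma(27/5, 2989/32)
obs 9: x=-3 → posterior Inverse-Gamma(59/10, 3565/32)
obs 10: x=-3 → posterior Inverse-Gamma(32/5, 4141/32)
obs 11: x=2 → posterior Inverse-Gamma(69/10, 4157/32)
obs 12: x=-7 → posterior Inverse-Gamma(37/5, 5757/32)
obs 13: x=-6 → posterior Inverse-Gamma(79/10, 7053/32)
obs 14: x=-5 → posterior Inverse-Gamma(42/5, 8077/32)

40385/1504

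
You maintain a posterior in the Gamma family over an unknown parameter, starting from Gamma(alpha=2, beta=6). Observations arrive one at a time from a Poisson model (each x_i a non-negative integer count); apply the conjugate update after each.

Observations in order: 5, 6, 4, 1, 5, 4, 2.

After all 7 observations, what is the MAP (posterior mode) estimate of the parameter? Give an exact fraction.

28/13

obs 1: x=5 → posterior Gamma(7, 7)
obs 2: x=6 → posterior Gamma(13, 8)
obs 3: x=4 → posterior Gamma(17, 9)
obs 4: x=1 → posterior Gamma(18, 10)
obs 5: x=5 → posterior Gamma(23, 11)
obs 6: x=4 → posterior Gamma(27, 12)
obs 7: x=2 → posterior Gamma(29, 13)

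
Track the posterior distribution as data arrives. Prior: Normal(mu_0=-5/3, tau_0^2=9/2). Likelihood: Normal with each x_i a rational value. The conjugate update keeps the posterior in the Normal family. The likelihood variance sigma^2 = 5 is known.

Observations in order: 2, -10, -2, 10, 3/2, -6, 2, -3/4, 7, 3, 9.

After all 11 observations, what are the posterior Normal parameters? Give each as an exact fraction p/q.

mu_0=1501/1308, tau_0^2=45/109

obs 1: x=2 → posterior Normal(4/57, 45/19)
obs 2: x=-10 → posterior Normal(-19/6, 45/28)
obs 3: x=-2 → posterior Normal(-320/111, 45/37)
obs 4: x=10 → posterior Normal(-25/69, 45/46)
obs 5: x=3/2 → posterior Normal(-19/330, 9/11)
obs 6: x=-6 → posterior Normal(-343/384, 45/64)
obs 7: x=2 → posterior Normal(-235/438, 45/73)
obs 8: x=-3/4 → posterior Normal(-551/984, 45/82)
obs 9: x=7 → posterior Normal(205/1092, 45/91)
obs 10: x=3 → posterior Normal(529/1200, 9/20)
obs 11: x=9 → posterior Normal(1501/1308, 45/109)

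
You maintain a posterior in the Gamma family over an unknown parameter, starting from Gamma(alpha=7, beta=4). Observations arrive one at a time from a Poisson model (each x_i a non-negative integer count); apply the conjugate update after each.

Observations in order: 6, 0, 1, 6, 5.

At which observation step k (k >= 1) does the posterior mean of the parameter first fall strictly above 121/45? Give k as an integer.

k = 5

obs 1: x=6 → posterior Gamma(13, 5)
obs 2: x=0 → posterior Gamma(13, 6)
obs 3: x=1 → posterior Gamma(14, 7)
obs 4: x=6 → posterior Gamma(20, 8)
obs 5: x=5 → posterior Gamma(25, 9)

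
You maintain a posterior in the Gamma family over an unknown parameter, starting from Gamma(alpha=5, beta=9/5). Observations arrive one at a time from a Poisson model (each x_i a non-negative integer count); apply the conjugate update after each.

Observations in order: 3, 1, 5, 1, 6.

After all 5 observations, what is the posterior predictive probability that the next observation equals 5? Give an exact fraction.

obs 1: x=3 → posterior Gamma(8, 14/5)
obs 2: x=1 → posterior Gamma(9, 19/5)
obs 3: x=5 → posterior Gamma(14, 24/5)
obs 4: x=1 → posterior Gamma(15, 29/5)
obs 5: x=6 → posterior Gamma(21, 34/5)

8019103905214527303315947605655552000000/77724605779030132647467635994070771372987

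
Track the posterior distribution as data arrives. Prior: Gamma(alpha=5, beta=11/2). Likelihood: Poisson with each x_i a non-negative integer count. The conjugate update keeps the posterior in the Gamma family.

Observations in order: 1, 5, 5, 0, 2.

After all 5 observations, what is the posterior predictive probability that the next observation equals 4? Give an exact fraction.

60413144679909479132648361360/907846434775996175406740561329

obs 1: x=1 → posterior Gamma(6, 13/2)
obs 2: x=5 → posterior Gamma(11, 15/2)
obs 3: x=5 → posterior Gamma(16, 17/2)
obs 4: x=0 → posterior Gamma(16, 19/2)
obs 5: x=2 → posterior Gamma(18, 21/2)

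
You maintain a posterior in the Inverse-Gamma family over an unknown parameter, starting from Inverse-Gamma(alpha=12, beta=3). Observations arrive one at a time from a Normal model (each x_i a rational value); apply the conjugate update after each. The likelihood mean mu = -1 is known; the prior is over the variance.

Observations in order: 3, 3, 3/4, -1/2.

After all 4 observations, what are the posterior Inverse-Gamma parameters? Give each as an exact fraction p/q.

alpha=14, beta=661/32

obs 1: x=3 → posterior Inverse-Gamma(25/2, 11)
obs 2: x=3 → posterior Inverse-Gamma(13, 19)
obs 3: x=3/4 → posterior Inverse-Gamma(27/2, 657/32)
obs 4: x=-1/2 → posterior Inverse-Gamma(14, 661/32)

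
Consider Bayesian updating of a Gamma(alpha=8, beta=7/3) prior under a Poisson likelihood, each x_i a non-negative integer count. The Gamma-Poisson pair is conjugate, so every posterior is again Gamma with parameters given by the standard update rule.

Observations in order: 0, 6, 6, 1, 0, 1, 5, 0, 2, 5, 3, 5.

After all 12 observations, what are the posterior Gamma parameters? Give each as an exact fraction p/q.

obs 1: x=0 → posterior Gamma(8, 10/3)
obs 2: x=6 → posterior Gamma(14, 13/3)
obs 3: x=6 → posterior Gamma(20, 16/3)
obs 4: x=1 → posterior Gamma(21, 19/3)
obs 5: x=0 → posterior Gamma(21, 22/3)
obs 6: x=1 → posterior Gamma(22, 25/3)
obs 7: x=5 → posterior Gamma(27, 28/3)
obs 8: x=0 → posterior Gamma(27, 31/3)
obs 9: x=2 → posterior Gamma(29, 34/3)
obs 10: x=5 → posterior Gamma(34, 37/3)
obs 11: x=3 → posterior Gamma(37, 40/3)
obs 12: x=5 → posterior Gamma(42, 43/3)

alpha=42, beta=43/3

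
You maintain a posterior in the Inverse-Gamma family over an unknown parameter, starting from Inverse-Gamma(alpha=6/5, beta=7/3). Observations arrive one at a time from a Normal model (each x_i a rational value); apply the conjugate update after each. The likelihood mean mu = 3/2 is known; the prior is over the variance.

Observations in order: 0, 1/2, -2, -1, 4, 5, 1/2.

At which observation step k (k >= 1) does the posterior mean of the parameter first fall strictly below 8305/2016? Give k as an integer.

obs 1: x=0 → posterior Inverse-Gamma(17/10, 83/24)
obs 2: x=1/2 → posterior Inverse-Gamma(11/5, 95/24)
obs 3: x=-2 → posterior Inverse-Gamma(27/10, 121/12)
obs 4: x=-1 → posterior Inverse-Gamma(16/5, 317/24)
obs 5: x=4 → posterior Inverse-Gamma(37/10, 49/3)
obs 6: x=5 → posterior Inverse-Gamma(21/5, 539/24)
obs 7: x=1/2 → posterior Inverse-Gamma(47/10, 551/24)

k = 2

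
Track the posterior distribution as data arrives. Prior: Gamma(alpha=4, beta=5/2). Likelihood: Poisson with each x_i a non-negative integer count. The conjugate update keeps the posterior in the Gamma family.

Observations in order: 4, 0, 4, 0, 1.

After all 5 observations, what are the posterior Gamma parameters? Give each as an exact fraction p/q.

obs 1: x=4 → posterior Gamma(8, 7/2)
obs 2: x=0 → posterior Gamma(8, 9/2)
obs 3: x=4 → posterior Gamma(12, 11/2)
obs 4: x=0 → posterior Gamma(12, 13/2)
obs 5: x=1 → posterior Gamma(13, 15/2)

alpha=13, beta=15/2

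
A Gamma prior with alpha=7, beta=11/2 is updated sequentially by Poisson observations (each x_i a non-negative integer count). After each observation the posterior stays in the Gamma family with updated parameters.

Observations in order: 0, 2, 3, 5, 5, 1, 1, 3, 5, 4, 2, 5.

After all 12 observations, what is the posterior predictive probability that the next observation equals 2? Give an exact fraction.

obs 1: x=0 → posterior Gamma(7, 13/2)
obs 2: x=2 → posterior Gamma(9, 15/2)
obs 3: x=3 → posterior Gamma(12, 17/2)
obs 4: x=5 → posterior Gamma(17, 19/2)
obs 5: x=5 → posterior Gamma(22, 21/2)
obs 6: x=1 → posterior Gamma(23, 23/2)
obs 7: x=1 → posterior Gamma(24, 25/2)
obs 8: x=3 → posterior Gamma(27, 27/2)
obs 9: x=5 → posterior Gamma(32, 29/2)
obs 10: x=4 → posterior Gamma(36, 31/2)
obs 11: x=2 → posterior Gamma(38, 33/2)
obs 12: x=5 → posterior Gamma(43, 35/2)

9394572769853037165182328822562000807365620858035981655120849609375000/37074694665532807170105663883978228276095096806613832327136970789759157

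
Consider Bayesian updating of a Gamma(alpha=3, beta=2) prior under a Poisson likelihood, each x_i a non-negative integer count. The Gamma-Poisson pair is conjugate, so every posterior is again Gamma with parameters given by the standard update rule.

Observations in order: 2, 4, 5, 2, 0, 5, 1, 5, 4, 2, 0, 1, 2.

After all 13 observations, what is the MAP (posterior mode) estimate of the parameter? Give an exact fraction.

obs 1: x=2 → posterior Gamma(5, 3)
obs 2: x=4 → posterior Gamma(9, 4)
obs 3: x=5 → posterior Gamma(14, 5)
obs 4: x=2 → posterior Gamma(16, 6)
obs 5: x=0 → posterior Gamma(16, 7)
obs 6: x=5 → posterior Gamma(21, 8)
obs 7: x=1 → posterior Gamma(22, 9)
obs 8: x=5 → posterior Gamma(27, 10)
obs 9: x=4 → posterior Gamma(31, 11)
obs 10: x=2 → posterior Gamma(33, 12)
obs 11: x=0 → posterior Gamma(33, 13)
obs 12: x=1 → posterior Gamma(34, 14)
obs 13: x=2 → posterior Gamma(36, 15)

7/3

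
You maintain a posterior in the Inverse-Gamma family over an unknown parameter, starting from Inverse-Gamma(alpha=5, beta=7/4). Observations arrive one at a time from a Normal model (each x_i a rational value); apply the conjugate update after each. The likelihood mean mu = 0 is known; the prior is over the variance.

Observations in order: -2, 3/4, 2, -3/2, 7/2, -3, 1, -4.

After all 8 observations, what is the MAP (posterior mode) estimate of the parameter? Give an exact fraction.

841/320

obs 1: x=-2 → posterior Inverse-Gamma(11/2, 15/4)
obs 2: x=3/4 → posterior Inverse-Gamma(6, 129/32)
obs 3: x=2 → posterior Inverse-Gamma(13/2, 193/32)
obs 4: x=-3/2 → posterior Inverse-Gamma(7, 229/32)
obs 5: x=7/2 → posterior Inverse-Gamma(15/2, 425/32)
obs 6: x=-3 → posterior Inverse-Gamma(8, 569/32)
obs 7: x=1 → posterior Inverse-Gamma(17/2, 585/32)
obs 8: x=-4 → posterior Inverse-Gamma(9, 841/32)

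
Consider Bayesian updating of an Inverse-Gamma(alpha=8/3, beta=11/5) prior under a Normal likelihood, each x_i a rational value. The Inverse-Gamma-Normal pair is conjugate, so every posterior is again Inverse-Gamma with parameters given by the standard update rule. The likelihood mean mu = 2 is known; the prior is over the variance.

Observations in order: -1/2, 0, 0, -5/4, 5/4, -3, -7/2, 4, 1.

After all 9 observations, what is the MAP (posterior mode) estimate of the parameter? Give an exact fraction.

10803/1960

obs 1: x=-1/2 → posterior Inverse-Gamma(19/6, 213/40)
obs 2: x=0 → posterior Inverse-Gamma(11/3, 293/40)
obs 3: x=0 → posterior Inverse-Gamma(25/6, 373/40)
obs 4: x=-5/4 → posterior Inverse-Gamma(14/3, 2337/160)
obs 5: x=5/4 → posterior Inverse-Gamma(31/6, 1191/80)
obs 6: x=-3 → posterior Inverse-Gamma(17/3, 2191/80)
obs 7: x=-7/2 → posterior Inverse-Gamma(37/6, 3401/80)
obs 8: x=4 → posterior Inverse-Gamma(20/3, 3561/80)
obs 9: x=1 → posterior Inverse-Gamma(43/6, 3601/80)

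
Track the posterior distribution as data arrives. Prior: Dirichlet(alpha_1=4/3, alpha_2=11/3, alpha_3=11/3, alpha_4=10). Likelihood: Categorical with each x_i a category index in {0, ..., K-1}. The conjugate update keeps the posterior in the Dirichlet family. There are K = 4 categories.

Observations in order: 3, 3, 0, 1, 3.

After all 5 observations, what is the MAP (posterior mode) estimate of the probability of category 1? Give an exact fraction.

obs 1: x=3 → posterior Dirichlet(4/3, 11/3, 11/3, 11)
obs 2: x=3 → posterior Dirichlet(4/3, 11/3, 11/3, 12)
obs 3: x=0 → posterior Dirichlet(7/3, 11/3, 11/3, 12)
obs 4: x=1 → posterior Dirichlet(7/3, 14/3, 11/3, 12)
obs 5: x=3 → posterior Dirichlet(7/3, 14/3, 11/3, 13)

11/59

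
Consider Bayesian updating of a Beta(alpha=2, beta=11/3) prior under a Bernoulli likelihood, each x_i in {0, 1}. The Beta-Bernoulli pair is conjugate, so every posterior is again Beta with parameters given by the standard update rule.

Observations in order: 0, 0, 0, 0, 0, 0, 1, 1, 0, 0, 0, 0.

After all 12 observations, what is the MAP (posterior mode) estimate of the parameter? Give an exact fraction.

obs 1: x=0 → posterior Beta(2, 14/3)
obs 2: x=0 → posterior Beta(2, 17/3)
obs 3: x=0 → posterior Beta(2, 20/3)
obs 4: x=0 → posterior Beta(2, 23/3)
obs 5: x=0 → posterior Beta(2, 26/3)
obs 6: x=0 → posterior Beta(2, 29/3)
obs 7: x=1 → posterior Beta(3, 29/3)
obs 8: x=1 → posterior Beta(4, 29/3)
obs 9: x=0 → posterior Beta(4, 32/3)
obs 10: x=0 → posterior Beta(4, 35/3)
obs 11: x=0 → posterior Beta(4, 38/3)
obs 12: x=0 → posterior Beta(4, 41/3)

9/47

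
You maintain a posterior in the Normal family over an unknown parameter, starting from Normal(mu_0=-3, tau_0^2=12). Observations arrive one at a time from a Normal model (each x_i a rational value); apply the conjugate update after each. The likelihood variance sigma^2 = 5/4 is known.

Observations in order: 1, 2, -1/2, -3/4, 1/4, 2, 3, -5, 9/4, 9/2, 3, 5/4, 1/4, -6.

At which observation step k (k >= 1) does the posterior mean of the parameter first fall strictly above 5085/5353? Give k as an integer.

obs 1: x=1 → posterior Normal(33/53, 60/53)
obs 2: x=2 → posterior Normal(129/101, 60/101)
obs 3: x=-1/2 → posterior Normal(105/149, 60/149)
obs 4: x=-3/4 → posterior Normal(69/197, 60/197)
obs 5: x=1/4 → posterior Normal(81/245, 12/49)
obs 6: x=2 → posterior Normal(177/293, 60/293)
obs 7: x=3 → posterior Normal(321/341, 60/341)
obs 8: x=-5 → posterior Normal(81/389, 60/389)
obs 9: x=9/4 → posterior Normal(189/437, 60/437)
obs 10: x=9/2 → posterior Normal(81/97, 12/97)
obs 11: x=3 → posterior Normal(549/533, 60/533)
obs 12: x=5/4 → posterior Normal(87/83, 60/581)
obs 13: x=1/4 → posterior Normal(621/629, 60/629)
obs 14: x=-6 → posterior Normal(333/677, 60/677)

k = 2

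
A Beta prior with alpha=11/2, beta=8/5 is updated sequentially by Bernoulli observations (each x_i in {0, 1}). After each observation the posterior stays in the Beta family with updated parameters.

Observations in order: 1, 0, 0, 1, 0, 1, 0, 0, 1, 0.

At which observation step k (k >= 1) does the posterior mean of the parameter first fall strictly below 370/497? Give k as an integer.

obs 1: x=1 → posterior Beta(13/2, 8/5)
obs 2: x=0 → posterior Beta(13/2, 13/5)
obs 3: x=0 → posterior Beta(13/2, 18/5)
obs 4: x=1 → posterior Beta(15/2, 18/5)
obs 5: x=0 → posterior Beta(15/2, 23/5)
obs 6: x=1 → posterior Beta(17/2, 23/5)
obs 7: x=0 → posterior Beta(17/2, 28/5)
obs 8: x=0 → posterior Beta(17/2, 33/5)
obs 9: x=1 → posterior Beta(19/2, 33/5)
obs 10: x=0 → posterior Beta(19/2, 38/5)

k = 2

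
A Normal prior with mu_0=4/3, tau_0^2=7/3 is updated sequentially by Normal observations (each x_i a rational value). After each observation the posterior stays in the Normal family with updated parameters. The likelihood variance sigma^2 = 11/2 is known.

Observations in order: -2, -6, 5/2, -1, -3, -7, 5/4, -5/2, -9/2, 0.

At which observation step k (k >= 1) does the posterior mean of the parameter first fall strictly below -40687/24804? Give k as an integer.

k = 9

obs 1: x=-2 → posterior Normal(16/47, 77/47)
obs 2: x=-6 → posterior Normal(-68/61, 77/61)
obs 3: x=5/2 → posterior Normal(-11/25, 77/75)
obs 4: x=-1 → posterior Normal(-47/89, 77/89)
obs 5: x=-3 → posterior Normal(-89/103, 77/103)
obs 6: x=-7 → posterior Normal(-187/117, 77/117)
obs 7: x=5/4 → posterior Normal(-339/262, 77/131)
obs 8: x=-5/2 → posterior Normal(-409/290, 77/145)
obs 9: x=-9/2 → posterior Normal(-535/318, 77/159)
obs 10: x=0 → posterior Normal(-535/346, 77/173)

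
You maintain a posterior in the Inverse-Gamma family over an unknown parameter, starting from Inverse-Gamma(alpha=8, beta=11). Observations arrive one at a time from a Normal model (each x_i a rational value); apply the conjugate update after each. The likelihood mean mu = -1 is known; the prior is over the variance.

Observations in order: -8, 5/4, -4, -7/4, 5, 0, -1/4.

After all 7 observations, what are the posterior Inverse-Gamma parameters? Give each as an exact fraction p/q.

alpha=23/2, beta=1971/32

obs 1: x=-8 → posterior Inverse-Gamma(17/2, 71/2)
obs 2: x=5/4 → posterior Inverse-Gamma(9, 1217/32)
obs 3: x=-4 → posterior Inverse-Gamma(19/2, 1361/32)
obs 4: x=-7/4 → posterior Inverse-Gamma(10, 685/16)
obs 5: x=5 → posterior Inverse-Gamma(21/2, 973/16)
obs 6: x=0 → posterior Inverse-Gamma(11, 981/16)
obs 7: x=-1/4 → posterior Inverse-Gamma(23/2, 1971/32)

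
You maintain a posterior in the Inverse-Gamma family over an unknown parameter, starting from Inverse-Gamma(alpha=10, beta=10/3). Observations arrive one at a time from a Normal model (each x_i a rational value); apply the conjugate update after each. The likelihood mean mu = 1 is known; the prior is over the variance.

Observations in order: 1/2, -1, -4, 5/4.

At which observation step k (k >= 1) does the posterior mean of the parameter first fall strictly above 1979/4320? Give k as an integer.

obs 1: x=1/2 → posterior Inverse-Gamma(21/2, 83/24)
obs 2: x=-1 → posterior Inverse-Gamma(11, 131/24)
obs 3: x=-4 → posterior Inverse-Gamma(23/2, 431/24)
obs 4: x=5/4 → posterior Inverse-Gamma(12, 1727/96)

k = 2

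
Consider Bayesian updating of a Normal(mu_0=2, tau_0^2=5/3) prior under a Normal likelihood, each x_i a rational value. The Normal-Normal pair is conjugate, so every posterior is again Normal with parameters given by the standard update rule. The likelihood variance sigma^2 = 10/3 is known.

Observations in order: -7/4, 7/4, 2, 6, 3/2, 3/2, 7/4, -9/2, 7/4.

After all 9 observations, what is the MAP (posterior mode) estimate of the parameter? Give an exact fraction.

14/11

obs 1: x=-7/4 → posterior Normal(3/4, 10/9)
obs 2: x=7/4 → posterior Normal(1, 5/6)
obs 3: x=2 → posterior Normal(6/5, 2/3)
obs 4: x=6 → posterior Normal(2, 5/9)
obs 5: x=3/2 → posterior Normal(27/14, 10/21)
obs 6: x=3/2 → posterior Normal(15/8, 5/12)
obs 7: x=7/4 → posterior Normal(67/36, 10/27)
obs 8: x=-9/2 → posterior Normal(49/40, 1/3)
obs 9: x=7/4 → posterior Normal(14/11, 10/33)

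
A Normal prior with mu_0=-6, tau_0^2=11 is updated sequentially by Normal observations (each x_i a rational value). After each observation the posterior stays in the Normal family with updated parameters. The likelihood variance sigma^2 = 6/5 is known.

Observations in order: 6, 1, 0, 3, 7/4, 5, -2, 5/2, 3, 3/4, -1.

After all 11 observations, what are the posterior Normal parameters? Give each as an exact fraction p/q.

mu_0=1064/611, tau_0^2=66/611

obs 1: x=6 → posterior Normal(294/61, 66/61)
obs 2: x=1 → posterior Normal(349/116, 33/58)
obs 3: x=0 → posterior Normal(349/171, 22/57)
obs 4: x=3 → posterior Normal(257/113, 33/113)
obs 5: x=7/4 → posterior Normal(2441/1124, 66/281)
obs 6: x=5 → posterior Normal(3541/1344, 11/56)
obs 7: x=-2 → posterior Normal(3101/1564, 66/391)
obs 8: x=5/2 → posterior Normal(3651/1784, 33/223)
obs 9: x=3 → posterior Normal(1437/668, 22/167)
obs 10: x=3/4 → posterior Normal(1119/556, 33/278)
obs 11: x=-1 → posterior Normal(1064/611, 66/611)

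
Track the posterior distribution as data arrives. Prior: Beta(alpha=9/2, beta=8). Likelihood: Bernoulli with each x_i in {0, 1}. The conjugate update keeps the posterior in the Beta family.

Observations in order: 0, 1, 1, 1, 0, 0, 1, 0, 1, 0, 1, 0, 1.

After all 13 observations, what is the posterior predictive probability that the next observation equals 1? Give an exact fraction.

obs 1: x=0 → posterior Beta(9/2, 9)
obs 2: x=1 → posterior Beta(11/2, 9)
obs 3: x=1 → posterior Beta(13/2, 9)
obs 4: x=1 → posterior Beta(15/2, 9)
obs 5: x=0 → posterior Beta(15/2, 10)
obs 6: x=0 → posterior Beta(15/2, 11)
obs 7: x=1 → posterior Beta(17/2, 11)
obs 8: x=0 → posterior Beta(17/2, 12)
obs 9: x=1 → posterior Beta(19/2, 12)
obs 10: x=0 → posterior Beta(19/2, 13)
obs 11: x=1 → posterior Beta(21/2, 13)
obs 12: x=0 → posterior Beta(21/2, 14)
obs 13: x=1 → posterior Beta(23/2, 14)

23/51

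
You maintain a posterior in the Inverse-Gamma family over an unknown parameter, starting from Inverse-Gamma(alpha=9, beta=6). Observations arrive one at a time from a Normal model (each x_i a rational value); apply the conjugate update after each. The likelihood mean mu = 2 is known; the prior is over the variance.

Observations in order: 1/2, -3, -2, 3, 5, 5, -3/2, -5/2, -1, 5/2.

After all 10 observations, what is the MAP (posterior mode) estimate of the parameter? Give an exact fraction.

58/15

obs 1: x=1/2 → posterior Inverse-Gamma(19/2, 57/8)
obs 2: x=-3 → posterior Inverse-Gamma(10, 157/8)
obs 3: x=-2 → posterior Inverse-Gamma(21/2, 221/8)
obs 4: x=3 → posterior Inverse-Gamma(11, 225/8)
obs 5: x=5 → posterior Inverse-Gamma(23/2, 261/8)
obs 6: x=5 → posterior Inverse-Gamma(12, 297/8)
obs 7: x=-3/2 → posterior Inverse-Gamma(25/2, 173/4)
obs 8: x=-5/2 → posterior Inverse-Gamma(13, 427/8)
obs 9: x=-1 → posterior Inverse-Gamma(27/2, 463/8)
obs 10: x=5/2 → posterior Inverse-Gamma(14, 58)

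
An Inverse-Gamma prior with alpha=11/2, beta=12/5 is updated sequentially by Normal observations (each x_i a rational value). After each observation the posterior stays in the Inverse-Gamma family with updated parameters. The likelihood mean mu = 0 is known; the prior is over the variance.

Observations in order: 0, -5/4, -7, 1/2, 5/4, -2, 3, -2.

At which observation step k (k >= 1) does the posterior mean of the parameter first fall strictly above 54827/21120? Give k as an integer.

k = 3

obs 1: x=0 → posterior Inverse-Gamma(6, 12/5)
obs 2: x=-5/4 → posterior Inverse-Gamma(13/2, 509/160)
obs 3: x=-7 → posterior Inverse-Gamma(7, 4429/160)
obs 4: x=1/2 → posterior Inverse-Gamma(15/2, 4449/160)
obs 5: x=5/4 → posterior Inverse-Gamma(8, 2287/80)
obs 6: x=-2 → posterior Inverse-Gamma(17/2, 2447/80)
obs 7: x=3 → posterior Inverse-Gamma(9, 2807/80)
obs 8: x=-2 → posterior Inverse-Gamma(19/2, 2967/80)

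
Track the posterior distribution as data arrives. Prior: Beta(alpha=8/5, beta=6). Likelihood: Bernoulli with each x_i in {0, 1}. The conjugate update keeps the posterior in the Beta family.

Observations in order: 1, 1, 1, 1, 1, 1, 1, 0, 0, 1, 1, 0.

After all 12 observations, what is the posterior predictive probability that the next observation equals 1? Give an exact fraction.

obs 1: x=1 → posterior Beta(13/5, 6)
obs 2: x=1 → posterior Beta(18/5, 6)
obs 3: x=1 → posterior Beta(23/5, 6)
obs 4: x=1 → posterior Beta(28/5, 6)
obs 5: x=1 → posterior Beta(33/5, 6)
obs 6: x=1 → posterior Beta(38/5, 6)
obs 7: x=1 → posterior Beta(43/5, 6)
obs 8: x=0 → posterior Beta(43/5, 7)
obs 9: x=0 → posterior Beta(43/5, 8)
obs 10: x=1 → posterior Beta(48/5, 8)
obs 11: x=1 → posterior Beta(53/5, 8)
obs 12: x=0 → posterior Beta(53/5, 9)

53/98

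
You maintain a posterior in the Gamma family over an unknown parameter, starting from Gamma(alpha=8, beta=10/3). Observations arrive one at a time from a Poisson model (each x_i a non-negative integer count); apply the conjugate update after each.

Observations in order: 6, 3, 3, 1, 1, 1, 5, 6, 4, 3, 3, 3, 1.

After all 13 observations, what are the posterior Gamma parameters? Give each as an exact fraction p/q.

obs 1: x=6 → posterior Gamma(14, 13/3)
obs 2: x=3 → posterior Gamma(17, 16/3)
obs 3: x=3 → posterior Gamma(20, 19/3)
obs 4: x=1 → posterior Gamma(21, 22/3)
obs 5: x=1 → posterior Gamma(22, 25/3)
obs 6: x=1 → posterior Gamma(23, 28/3)
obs 7: x=5 → posterior Gamma(28, 31/3)
obs 8: x=6 → posterior Gamma(34, 34/3)
obs 9: x=4 → posterior Gamma(38, 37/3)
obs 10: x=3 → posterior Gamma(41, 40/3)
obs 11: x=3 → posterior Gamma(44, 43/3)
obs 12: x=3 → posterior Gamma(47, 46/3)
obs 13: x=1 → posterior Gamma(48, 49/3)

alpha=48, beta=49/3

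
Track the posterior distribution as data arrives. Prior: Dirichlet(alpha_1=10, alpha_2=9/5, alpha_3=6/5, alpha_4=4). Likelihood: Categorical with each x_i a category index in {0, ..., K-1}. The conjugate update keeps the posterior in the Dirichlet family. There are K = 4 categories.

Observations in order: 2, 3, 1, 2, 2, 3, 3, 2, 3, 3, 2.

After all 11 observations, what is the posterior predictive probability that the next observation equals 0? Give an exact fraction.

obs 1: x=2 → posterior Dirichlet(10, 9/5, 11/5, 4)
obs 2: x=3 → posterior Dirichlet(10, 9/5, 11/5, 5)
obs 3: x=1 → posterior Dirichlet(10, 14/5, 11/5, 5)
obs 4: x=2 → posterior Dirichlet(10, 14/5, 16/5, 5)
obs 5: x=2 → posterior Dirichlet(10, 14/5, 21/5, 5)
obs 6: x=3 → posterior Dirichlet(10, 14/5, 21/5, 6)
obs 7: x=3 → posterior Dirichlet(10, 14/5, 21/5, 7)
obs 8: x=2 → posterior Dirichlet(10, 14/5, 26/5, 7)
obs 9: x=3 → posterior Dirichlet(10, 14/5, 26/5, 8)
obs 10: x=3 → posterior Dirichlet(10, 14/5, 26/5, 9)
obs 11: x=2 → posterior Dirichlet(10, 14/5, 31/5, 9)

5/14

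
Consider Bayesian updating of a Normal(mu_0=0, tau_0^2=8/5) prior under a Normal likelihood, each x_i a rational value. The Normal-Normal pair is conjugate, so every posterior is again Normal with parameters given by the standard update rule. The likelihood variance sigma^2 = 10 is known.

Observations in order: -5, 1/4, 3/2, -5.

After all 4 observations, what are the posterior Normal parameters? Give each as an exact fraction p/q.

obs 1: x=-5 → posterior Normal(-20/29, 40/29)
obs 2: x=1/4 → posterior Normal(-19/33, 40/33)
obs 3: x=3/2 → posterior Normal(-13/37, 40/37)
obs 4: x=-5 → posterior Normal(-33/41, 40/41)

mu_0=-33/41, tau_0^2=40/41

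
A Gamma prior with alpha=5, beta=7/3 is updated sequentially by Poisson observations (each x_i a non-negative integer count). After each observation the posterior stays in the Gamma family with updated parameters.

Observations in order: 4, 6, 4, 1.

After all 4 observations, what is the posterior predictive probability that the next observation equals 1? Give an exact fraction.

obs 1: x=4 → posterior Gamma(9, 10/3)
obs 2: x=6 → posterior Gamma(15, 13/3)
obs 3: x=4 → posterior Gamma(19, 16/3)
obs 4: x=1 → posterior Gamma(20, 19/3)

563849601863189372900334015/3879862242775222243143712768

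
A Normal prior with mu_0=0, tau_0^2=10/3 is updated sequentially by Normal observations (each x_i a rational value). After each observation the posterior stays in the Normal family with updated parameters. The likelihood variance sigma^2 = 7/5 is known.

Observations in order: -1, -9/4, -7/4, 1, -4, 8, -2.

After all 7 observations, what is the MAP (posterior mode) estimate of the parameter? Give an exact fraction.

obs 1: x=-1 → posterior Normal(-50/71, 70/71)
obs 2: x=-9/4 → posterior Normal(-325/242, 70/121)
obs 3: x=-7/4 → posterior Normal(-250/171, 70/171)
obs 4: x=1 → posterior Normal(-200/221, 70/221)
obs 5: x=-4 → posterior Normal(-400/271, 70/271)
obs 6: x=8 → posterior Normal(0, 70/321)
obs 7: x=-2 → posterior Normal(-100/371, 10/53)

-100/371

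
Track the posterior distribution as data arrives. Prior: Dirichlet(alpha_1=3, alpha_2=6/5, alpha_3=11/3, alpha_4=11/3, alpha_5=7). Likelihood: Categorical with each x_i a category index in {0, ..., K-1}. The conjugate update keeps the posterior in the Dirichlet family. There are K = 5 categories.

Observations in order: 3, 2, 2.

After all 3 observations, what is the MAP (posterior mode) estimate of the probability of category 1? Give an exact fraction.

3/248

obs 1: x=3 → posterior Dirichlet(3, 6/5, 11/3, 14/3, 7)
obs 2: x=2 → posterior Dirichlet(3, 6/5, 14/3, 14/3, 7)
obs 3: x=2 → posterior Dirichlet(3, 6/5, 17/3, 14/3, 7)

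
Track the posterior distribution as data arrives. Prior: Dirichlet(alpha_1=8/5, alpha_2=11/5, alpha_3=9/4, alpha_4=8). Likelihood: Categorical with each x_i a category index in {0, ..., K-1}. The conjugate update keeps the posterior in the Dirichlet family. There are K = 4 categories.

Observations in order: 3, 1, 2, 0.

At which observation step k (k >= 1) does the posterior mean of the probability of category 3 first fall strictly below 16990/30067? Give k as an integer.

obs 1: x=3 → posterior Dirichlet(8/5, 11/5, 9/4, 9)
obs 2: x=1 → posterior Dirichlet(8/5, 16/5, 9/4, 9)
obs 3: x=2 → posterior Dirichlet(8/5, 16/5, 13/4, 9)
obs 4: x=0 → posterior Dirichlet(13/5, 16/5, 13/4, 9)

k = 2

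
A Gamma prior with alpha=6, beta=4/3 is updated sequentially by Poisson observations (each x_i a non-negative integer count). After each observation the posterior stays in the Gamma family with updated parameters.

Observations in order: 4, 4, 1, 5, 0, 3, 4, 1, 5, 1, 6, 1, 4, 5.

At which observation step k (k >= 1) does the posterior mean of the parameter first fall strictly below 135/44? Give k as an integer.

k = 8

obs 1: x=4 → posterior Gamma(10, 7/3)
obs 2: x=4 → posterior Gamma(14, 10/3)
obs 3: x=1 → posterior Gamma(15, 13/3)
obs 4: x=5 → posterior Gamma(20, 16/3)
obs 5: x=0 → posterior Gamma(20, 19/3)
obs 6: x=3 → posterior Gamma(23, 22/3)
obs 7: x=4 → posterior Gamma(27, 25/3)
obs 8: x=1 → posterior Gamma(28, 28/3)
obs 9: x=5 → posterior Gamma(33, 31/3)
obs 10: x=1 → posterior Gamma(34, 34/3)
obs 11: x=6 → posterior Gamma(40, 37/3)
obs 12: x=1 → posterior Gamma(41, 40/3)
obs 13: x=4 → posterior Gamma(45, 43/3)
obs 14: x=5 → posterior Gamma(50, 46/3)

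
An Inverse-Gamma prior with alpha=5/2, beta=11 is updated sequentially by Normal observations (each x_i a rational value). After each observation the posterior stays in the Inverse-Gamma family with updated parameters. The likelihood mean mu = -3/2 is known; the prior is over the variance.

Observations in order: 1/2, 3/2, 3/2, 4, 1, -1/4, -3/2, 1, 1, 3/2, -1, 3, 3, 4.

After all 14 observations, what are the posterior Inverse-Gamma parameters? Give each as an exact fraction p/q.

alpha=19/2, beta=2793/32

obs 1: x=1/2 → posterior Inverse-Gamma(3, 13)
obs 2: x=3/2 → posterior Inverse-Gamma(7/2, 35/2)
obs 3: x=3/2 → posterior Inverse-Gamma(4, 22)
obs 4: x=4 → posterior Inverse-Gamma(9/2, 297/8)
obs 5: x=1 → posterior Inverse-Gamma(5, 161/4)
obs 6: x=-1/4 → posterior Inverse-Gamma(11/2, 1313/32)
obs 7: x=-3/2 → posterior Inverse-Gamma(6, 1313/32)
obs 8: x=1 → posterior Inverse-Gamma(13/2, 1413/32)
obs 9: x=1 → posterior Inverse-Gamma(7, 1513/32)
obs 10: x=3/2 → posterior Inverse-Gamma(15/2, 1657/32)
obs 11: x=-1 → posterior Inverse-Gamma(8, 1661/32)
obs 12: x=3 → posterior Inverse-Gamma(17/2, 1985/32)
obs 13: x=3 → posterior Inverse-Gamma(9, 2309/32)
obs 14: x=4 → posterior Inverse-Gamma(19/2, 2793/32)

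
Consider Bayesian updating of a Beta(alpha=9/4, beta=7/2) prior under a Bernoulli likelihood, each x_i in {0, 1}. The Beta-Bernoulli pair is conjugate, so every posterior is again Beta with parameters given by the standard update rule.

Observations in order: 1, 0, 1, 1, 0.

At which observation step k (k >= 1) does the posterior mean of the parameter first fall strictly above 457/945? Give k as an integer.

k = 3

obs 1: x=1 → posterior Beta(13/4, 7/2)
obs 2: x=0 → posterior Beta(13/4, 9/2)
obs 3: x=1 → posterior Beta(17/4, 9/2)
obs 4: x=1 → posterior Beta(21/4, 9/2)
obs 5: x=0 → posterior Beta(21/4, 11/2)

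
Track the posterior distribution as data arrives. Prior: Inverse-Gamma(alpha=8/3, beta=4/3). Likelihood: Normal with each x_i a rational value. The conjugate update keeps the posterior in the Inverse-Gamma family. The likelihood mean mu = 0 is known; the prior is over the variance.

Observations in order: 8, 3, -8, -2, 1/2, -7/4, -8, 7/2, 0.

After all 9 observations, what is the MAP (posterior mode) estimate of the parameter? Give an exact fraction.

obs 1: x=8 → posterior Inverse-Gamma(19/6, 100/3)
obs 2: x=3 → posterior Inverse-Gamma(11/3, 227/6)
obs 3: x=-8 → posterior Inverse-Gamma(25/6, 419/6)
obs 4: x=-2 → posterior Inverse-Gamma(14/3, 431/6)
obs 5: x=1/2 → posterior Inverse-Gamma(31/6, 1727/24)
obs 6: x=-7/4 → posterior Inverse-Gamma(17/3, 7055/96)
obs 7: x=-8 → posterior Inverse-Gamma(37/6, 10127/96)
obs 8: x=7/2 → posterior Inverse-Gamma(20/3, 10715/96)
obs 9: x=0 → posterior Inverse-Gamma(43/6, 10715/96)

10715/784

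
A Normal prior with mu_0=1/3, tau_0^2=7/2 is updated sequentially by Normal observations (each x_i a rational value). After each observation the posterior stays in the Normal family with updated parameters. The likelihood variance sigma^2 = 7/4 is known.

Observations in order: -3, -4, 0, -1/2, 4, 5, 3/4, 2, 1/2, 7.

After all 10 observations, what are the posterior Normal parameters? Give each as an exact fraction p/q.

mu_0=143/126, tau_0^2=1/6

obs 1: x=-3 → posterior Normal(-17/9, 7/6)
obs 2: x=-4 → posterior Normal(-41/15, 7/10)
obs 3: x=0 → posterior Normal(-41/21, 1/2)
obs 4: x=-1/2 → posterior Normal(-44/27, 7/18)
obs 5: x=4 → posterior Normal(-20/33, 7/22)
obs 6: x=5 → posterior Normal(10/39, 7/26)
obs 7: x=3/4 → posterior Normal(29/90, 7/30)
obs 8: x=2 → posterior Normal(53/102, 7/34)
obs 9: x=1/2 → posterior Normal(59/114, 7/38)
obs 10: x=7 → posterior Normal(143/126, 1/6)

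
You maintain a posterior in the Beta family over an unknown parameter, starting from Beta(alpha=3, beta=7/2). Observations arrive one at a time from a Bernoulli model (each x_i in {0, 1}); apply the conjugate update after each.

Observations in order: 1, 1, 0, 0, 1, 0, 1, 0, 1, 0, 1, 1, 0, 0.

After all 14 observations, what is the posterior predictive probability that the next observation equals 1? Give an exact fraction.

obs 1: x=1 → posterior Beta(4, 7/2)
obs 2: x=1 → posterior Beta(5, 7/2)
obs 3: x=0 → posterior Beta(5, 9/2)
obs 4: x=0 → posterior Beta(5, 11/2)
obs 5: x=1 → posterior Beta(6, 11/2)
obs 6: x=0 → posterior Beta(6, 13/2)
obs 7: x=1 → posterior Beta(7, 13/2)
obs 8: x=0 → posterior Beta(7, 15/2)
obs 9: x=1 → posterior Beta(8, 15/2)
obs 10: x=0 → posterior Beta(8, 17/2)
obs 11: x=1 → posterior Beta(9, 17/2)
obs 12: x=1 → posterior Beta(10, 17/2)
obs 13: x=0 → posterior Beta(10, 19/2)
obs 14: x=0 → posterior Beta(10, 21/2)

20/41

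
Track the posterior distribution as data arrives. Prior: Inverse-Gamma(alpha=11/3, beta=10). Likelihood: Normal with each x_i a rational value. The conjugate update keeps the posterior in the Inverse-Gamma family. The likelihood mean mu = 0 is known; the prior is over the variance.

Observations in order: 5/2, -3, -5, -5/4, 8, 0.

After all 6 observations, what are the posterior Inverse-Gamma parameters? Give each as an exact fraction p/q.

alpha=20/3, beta=2013/32

obs 1: x=5/2 → posterior Inverse-Gamma(25/6, 105/8)
obs 2: x=-3 → posterior Inverse-Gamma(14/3, 141/8)
obs 3: x=-5 → posterior Inverse-Gamma(31/6, 241/8)
obs 4: x=-5/4 → posterior Inverse-Gamma(17/3, 989/32)
obs 5: x=8 → posterior Inverse-Gamma(37/6, 2013/32)
obs 6: x=0 → posterior Inverse-Gamma(20/3, 2013/32)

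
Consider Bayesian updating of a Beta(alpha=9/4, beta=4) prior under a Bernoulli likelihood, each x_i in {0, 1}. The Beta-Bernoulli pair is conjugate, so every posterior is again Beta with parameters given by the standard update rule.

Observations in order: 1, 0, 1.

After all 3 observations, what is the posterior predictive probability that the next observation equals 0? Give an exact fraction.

20/37

obs 1: x=1 → posterior Beta(13/4, 4)
obs 2: x=0 → posterior Beta(13/4, 5)
obs 3: x=1 → posterior Beta(17/4, 5)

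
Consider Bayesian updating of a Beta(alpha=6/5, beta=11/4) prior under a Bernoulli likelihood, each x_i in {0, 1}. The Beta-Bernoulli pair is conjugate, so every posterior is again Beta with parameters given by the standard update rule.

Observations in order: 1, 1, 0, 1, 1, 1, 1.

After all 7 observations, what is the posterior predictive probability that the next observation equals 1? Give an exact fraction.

obs 1: x=1 → posterior Beta(11/5, 11/4)
obs 2: x=1 → posterior Beta(16/5, 11/4)
obs 3: x=0 → posterior Beta(16/5, 15/4)
obs 4: x=1 → posterior Beta(21/5, 15/4)
obs 5: x=1 → posterior Beta(26/5, 15/4)
obs 6: x=1 → posterior Beta(31/5, 15/4)
obs 7: x=1 → posterior Beta(36/5, 15/4)

48/73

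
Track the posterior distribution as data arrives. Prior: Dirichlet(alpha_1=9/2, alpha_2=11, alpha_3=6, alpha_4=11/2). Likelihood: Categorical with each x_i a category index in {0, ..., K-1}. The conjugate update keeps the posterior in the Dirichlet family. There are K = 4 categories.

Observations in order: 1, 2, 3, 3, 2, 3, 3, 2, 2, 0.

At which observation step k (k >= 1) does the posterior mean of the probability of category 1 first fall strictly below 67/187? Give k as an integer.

k = 7

obs 1: x=1 → posterior Dirichlet(9/2, 12, 6, 11/2)
obs 2: x=2 → posterior Dirichlet(9/2, 12, 7, 11/2)
obs 3: x=3 → posterior Dirichlet(9/2, 12, 7, 13/2)
obs 4: x=3 → posterior Dirichlet(9/2, 12, 7, 15/2)
obs 5: x=2 → posterior Dirichlet(9/2, 12, 8, 15/2)
obs 6: x=3 → posterior Dirichlet(9/2, 12, 8, 17/2)
obs 7: x=3 → posterior Dirichlet(9/2, 12, 8, 19/2)
obs 8: x=2 → posterior Dirichlet(9/2, 12, 9, 19/2)
obs 9: x=2 → posterior Dirichlet(9/2, 12, 10, 19/2)
obs 10: x=0 → posterior Dirichlet(11/2, 12, 10, 19/2)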